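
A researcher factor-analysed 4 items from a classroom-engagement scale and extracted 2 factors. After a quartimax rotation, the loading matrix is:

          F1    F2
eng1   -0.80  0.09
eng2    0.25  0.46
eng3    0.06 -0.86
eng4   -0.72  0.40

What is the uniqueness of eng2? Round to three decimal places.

h² = 0.25² + 0.46² = 0.0625 + 0.2116 = 0.2741
Uniqueness u² = 1 − h² = 1 − 0.2741 = 0.7259

0.726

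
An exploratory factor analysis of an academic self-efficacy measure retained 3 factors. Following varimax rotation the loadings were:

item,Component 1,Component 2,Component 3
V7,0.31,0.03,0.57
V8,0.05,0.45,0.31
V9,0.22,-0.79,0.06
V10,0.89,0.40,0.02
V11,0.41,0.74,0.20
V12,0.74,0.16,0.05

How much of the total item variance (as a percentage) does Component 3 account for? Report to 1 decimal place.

7.8%

SS loadings for Component 3 = 0.57² + 0.31² + 0.06² + 0.02² + 0.20² + 0.05² = 0.4675
With 6 standardized items, total variance = 6. Proportion = 0.4675/6 = 0.0779 → 7.79%.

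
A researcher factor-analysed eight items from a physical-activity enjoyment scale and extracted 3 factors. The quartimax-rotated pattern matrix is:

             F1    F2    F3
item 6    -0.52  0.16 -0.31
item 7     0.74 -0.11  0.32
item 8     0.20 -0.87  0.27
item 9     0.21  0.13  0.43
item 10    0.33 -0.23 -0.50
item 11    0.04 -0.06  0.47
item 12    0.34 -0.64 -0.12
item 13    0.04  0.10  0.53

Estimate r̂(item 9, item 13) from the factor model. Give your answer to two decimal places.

0.25

r̂ = Σ λ_i·λ_j across factors = (0.21)(0.04) + (0.13)(0.10) + (0.43)(0.53)
  = +0.0084 +0.0130 +0.2279 = 0.2493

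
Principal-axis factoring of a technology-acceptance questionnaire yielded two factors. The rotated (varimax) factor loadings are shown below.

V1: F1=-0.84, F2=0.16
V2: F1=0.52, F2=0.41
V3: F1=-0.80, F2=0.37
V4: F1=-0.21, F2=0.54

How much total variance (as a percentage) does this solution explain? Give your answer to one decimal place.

Communalities: 0.7312, 0.4385, 0.7769, 0.3357; Σh² = 2.2823.
Total variance with 4 standardized items is 4, so the solution explains 2.2823/4 = 0.5706 = 57.06%.

57.1%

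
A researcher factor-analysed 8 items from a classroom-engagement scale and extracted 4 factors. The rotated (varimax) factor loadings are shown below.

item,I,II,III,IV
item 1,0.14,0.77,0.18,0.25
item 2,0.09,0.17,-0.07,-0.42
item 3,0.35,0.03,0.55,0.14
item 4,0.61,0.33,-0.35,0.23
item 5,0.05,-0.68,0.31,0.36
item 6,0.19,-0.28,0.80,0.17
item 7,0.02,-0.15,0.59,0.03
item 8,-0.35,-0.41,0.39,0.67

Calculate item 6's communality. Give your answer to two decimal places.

h² = 0.19² + (-0.28)² + 0.80² + 0.17² = 0.0361 + 0.0784 + 0.6400 + 0.0289 = 0.7834

0.78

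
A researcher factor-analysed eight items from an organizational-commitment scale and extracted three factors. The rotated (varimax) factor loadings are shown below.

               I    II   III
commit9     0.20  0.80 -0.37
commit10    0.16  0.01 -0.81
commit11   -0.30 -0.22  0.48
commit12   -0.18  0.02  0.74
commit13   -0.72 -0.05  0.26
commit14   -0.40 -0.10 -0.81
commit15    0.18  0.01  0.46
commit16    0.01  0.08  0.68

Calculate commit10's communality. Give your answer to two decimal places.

0.68

h² = 0.16² + 0.01² + (-0.81)² = 0.0256 + 0.0001 + 0.6561 = 0.6818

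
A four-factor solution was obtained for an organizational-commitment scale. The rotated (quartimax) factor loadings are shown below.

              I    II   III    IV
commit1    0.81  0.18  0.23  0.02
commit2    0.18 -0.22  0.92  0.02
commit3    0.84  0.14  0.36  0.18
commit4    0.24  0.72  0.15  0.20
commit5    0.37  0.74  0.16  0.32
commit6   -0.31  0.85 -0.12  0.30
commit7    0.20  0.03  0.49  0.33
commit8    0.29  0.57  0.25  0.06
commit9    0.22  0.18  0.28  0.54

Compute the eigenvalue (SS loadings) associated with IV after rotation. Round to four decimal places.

0.6697

SS loadings for IV = 0.02² + 0.02² + 0.18² + 0.20² + 0.32² + 0.30² + 0.33² + 0.06² + 0.54² = 0.0004 + 0.0004 + 0.0324 + 0.0400 + 0.1024 + 0.0900 + 0.1089 + 0.0036 + 0.2916 = 0.6697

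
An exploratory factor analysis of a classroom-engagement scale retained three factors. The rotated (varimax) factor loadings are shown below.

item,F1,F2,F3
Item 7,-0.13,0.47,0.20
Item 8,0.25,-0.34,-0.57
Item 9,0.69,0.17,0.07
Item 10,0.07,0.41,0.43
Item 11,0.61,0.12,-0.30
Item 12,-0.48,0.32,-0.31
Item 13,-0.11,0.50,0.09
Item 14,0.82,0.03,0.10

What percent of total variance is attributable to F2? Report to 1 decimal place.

SS loadings for F2 = 0.47² + (-0.34)² + 0.17² + 0.41² + 0.12² + 0.32² + 0.50² + 0.03² = 0.9012
With 8 standardized items, total variance = 8. Proportion = 0.9012/8 = 0.1127 → 11.27%.

11.3%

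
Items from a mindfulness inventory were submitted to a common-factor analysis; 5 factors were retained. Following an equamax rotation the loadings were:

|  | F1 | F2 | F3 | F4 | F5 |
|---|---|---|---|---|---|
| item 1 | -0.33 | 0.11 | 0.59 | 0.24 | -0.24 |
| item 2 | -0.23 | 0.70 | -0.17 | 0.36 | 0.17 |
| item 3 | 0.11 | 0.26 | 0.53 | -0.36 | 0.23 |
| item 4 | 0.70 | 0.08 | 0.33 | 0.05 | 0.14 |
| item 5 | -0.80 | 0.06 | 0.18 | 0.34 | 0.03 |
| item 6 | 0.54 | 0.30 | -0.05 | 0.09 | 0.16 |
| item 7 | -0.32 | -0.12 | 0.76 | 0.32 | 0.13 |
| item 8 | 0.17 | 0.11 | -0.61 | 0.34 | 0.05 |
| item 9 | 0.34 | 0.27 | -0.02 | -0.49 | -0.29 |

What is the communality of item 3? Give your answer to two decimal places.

0.54

h² = 0.11² + 0.26² + 0.53² + (-0.36)² + 0.23² = 0.0121 + 0.0676 + 0.2809 + 0.1296 + 0.0529 = 0.5431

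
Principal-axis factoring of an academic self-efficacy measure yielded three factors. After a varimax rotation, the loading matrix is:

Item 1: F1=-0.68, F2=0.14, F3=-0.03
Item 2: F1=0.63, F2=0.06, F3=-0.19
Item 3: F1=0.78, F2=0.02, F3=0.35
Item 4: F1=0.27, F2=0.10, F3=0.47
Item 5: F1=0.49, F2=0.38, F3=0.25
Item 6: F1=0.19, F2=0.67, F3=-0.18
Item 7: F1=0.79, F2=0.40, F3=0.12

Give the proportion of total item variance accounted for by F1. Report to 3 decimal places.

0.349

SS loadings for F1 = (-0.68)² + 0.63² + 0.78² + 0.27² + 0.49² + 0.19² + 0.79² = 2.4409
Proportion of variance = 2.4409 / 7 = 0.3487.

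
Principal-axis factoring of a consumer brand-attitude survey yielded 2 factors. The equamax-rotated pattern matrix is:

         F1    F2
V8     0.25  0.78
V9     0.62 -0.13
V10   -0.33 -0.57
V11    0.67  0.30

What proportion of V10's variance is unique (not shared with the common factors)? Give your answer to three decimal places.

0.566

h² = (-0.33)² + (-0.57)² = 0.1089 + 0.3249 = 0.4338
Uniqueness u² = 1 − h² = 1 − 0.4338 = 0.5662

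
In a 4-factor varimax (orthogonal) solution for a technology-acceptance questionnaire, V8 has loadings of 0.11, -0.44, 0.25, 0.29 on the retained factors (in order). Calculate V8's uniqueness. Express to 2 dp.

h² = 0.11² + (-0.44)² + 0.25² + 0.29² = 0.0121 + 0.1936 + 0.0625 + 0.0841 = 0.3523
Uniqueness u² = 1 − h² = 1 − 0.3523 = 0.6477

0.65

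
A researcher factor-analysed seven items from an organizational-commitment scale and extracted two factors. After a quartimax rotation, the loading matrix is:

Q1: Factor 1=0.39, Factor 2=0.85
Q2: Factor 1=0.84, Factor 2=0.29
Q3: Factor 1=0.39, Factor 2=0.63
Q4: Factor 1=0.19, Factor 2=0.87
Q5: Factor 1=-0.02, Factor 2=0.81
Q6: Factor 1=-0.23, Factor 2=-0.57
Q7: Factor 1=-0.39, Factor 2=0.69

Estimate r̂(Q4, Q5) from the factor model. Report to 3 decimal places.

r̂ = Σ λ_i·λ_j across factors = (0.19)(-0.02) + (0.87)(0.81)
  = -0.0038 +0.7047 = 0.7009

0.701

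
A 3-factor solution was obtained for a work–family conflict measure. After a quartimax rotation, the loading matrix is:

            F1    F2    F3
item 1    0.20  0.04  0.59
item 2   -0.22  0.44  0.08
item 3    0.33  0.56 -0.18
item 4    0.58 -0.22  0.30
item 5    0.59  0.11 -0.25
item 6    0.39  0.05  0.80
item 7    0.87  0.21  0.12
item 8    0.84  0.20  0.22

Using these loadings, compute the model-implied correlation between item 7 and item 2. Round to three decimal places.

r̂ = Σ λ_i·λ_j across factors = (0.87)(-0.22) + (0.21)(0.44) + (0.12)(0.08)
  = -0.1914 +0.0924 +0.0096 = -0.0894

-0.089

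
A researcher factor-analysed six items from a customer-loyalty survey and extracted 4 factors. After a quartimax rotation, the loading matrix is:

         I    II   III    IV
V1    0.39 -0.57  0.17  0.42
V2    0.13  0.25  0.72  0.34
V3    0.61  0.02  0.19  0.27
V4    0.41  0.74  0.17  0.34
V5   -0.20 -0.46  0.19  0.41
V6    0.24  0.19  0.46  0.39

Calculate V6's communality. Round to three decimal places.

h² = 0.24² + 0.19² + 0.46² + 0.39² = 0.0576 + 0.0361 + 0.2116 + 0.1521 = 0.4574

0.457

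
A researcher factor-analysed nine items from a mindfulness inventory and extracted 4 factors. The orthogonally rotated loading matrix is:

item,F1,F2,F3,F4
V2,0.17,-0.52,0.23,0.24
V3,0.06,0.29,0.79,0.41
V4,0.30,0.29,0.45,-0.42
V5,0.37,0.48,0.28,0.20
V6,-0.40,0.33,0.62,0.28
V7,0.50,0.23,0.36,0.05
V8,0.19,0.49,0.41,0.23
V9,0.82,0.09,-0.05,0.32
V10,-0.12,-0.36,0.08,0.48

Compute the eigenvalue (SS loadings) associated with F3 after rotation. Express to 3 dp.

1.649

SS loadings for F3 = 0.23² + 0.79² + 0.45² + 0.28² + 0.62² + 0.36² + 0.41² + (-0.05)² + 0.08² = 0.0529 + 0.6241 + 0.2025 + 0.0784 + 0.3844 + 0.1296 + 0.1681 + 0.0025 + 0.0064 = 1.6489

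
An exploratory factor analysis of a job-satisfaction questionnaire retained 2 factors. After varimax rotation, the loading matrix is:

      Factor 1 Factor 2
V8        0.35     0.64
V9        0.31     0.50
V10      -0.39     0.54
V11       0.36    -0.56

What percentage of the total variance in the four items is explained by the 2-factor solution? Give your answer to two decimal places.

SS loadings by factor: 0.5003, 1.2648; total = 1.7651.
Total variance with 4 standardized items is 4, so the solution explains 1.7651/4 = 0.4413 = 44.13%.

44.13%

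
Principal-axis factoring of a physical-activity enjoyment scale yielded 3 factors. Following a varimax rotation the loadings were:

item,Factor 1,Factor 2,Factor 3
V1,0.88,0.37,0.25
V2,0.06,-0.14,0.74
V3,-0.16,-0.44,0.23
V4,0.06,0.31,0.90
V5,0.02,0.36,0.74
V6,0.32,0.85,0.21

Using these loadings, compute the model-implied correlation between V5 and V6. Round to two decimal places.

r̂ = Σ λ_i·λ_j across factors = (0.02)(0.32) + (0.36)(0.85) + (0.74)(0.21)
  = +0.0064 +0.3060 +0.1554 = 0.4678

0.47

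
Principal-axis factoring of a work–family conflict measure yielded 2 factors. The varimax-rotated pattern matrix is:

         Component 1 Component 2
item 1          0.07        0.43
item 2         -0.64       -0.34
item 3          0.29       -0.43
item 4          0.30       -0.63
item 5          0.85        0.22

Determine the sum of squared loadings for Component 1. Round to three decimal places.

SS loadings for Component 1 = 0.07² + (-0.64)² + 0.29² + 0.30² + 0.85² = 0.0049 + 0.4096 + 0.0841 + 0.0900 + 0.7225 = 1.3111

1.311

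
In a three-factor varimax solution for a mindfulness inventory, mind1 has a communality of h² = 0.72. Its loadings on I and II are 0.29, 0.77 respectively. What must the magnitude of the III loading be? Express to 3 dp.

0.207

Under orthogonal rotation h² = Σλ², so λ_III² = h² − (0.6770) = 0.72 − 0.6770 = 0.0430.
|λ| = √0.0430 = 0.2074.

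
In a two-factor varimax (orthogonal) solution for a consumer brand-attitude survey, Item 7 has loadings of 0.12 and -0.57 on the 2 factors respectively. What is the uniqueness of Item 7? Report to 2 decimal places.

h² = 0.12² + (-0.57)² = 0.0144 + 0.3249 = 0.3393
Uniqueness u² = 1 − h² = 1 − 0.3393 = 0.6607

0.66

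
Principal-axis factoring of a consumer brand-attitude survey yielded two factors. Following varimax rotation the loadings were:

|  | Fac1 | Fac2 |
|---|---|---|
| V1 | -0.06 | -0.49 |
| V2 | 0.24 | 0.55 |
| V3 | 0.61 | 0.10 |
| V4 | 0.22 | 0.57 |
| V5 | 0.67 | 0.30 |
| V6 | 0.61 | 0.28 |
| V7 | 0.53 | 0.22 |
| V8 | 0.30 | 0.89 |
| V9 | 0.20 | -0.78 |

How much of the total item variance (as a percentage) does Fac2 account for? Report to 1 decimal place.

SS loadings for Fac2 = (-0.49)² + 0.55² + 0.10² + 0.57² + 0.30² + 0.28² + 0.22² + 0.89² + (-0.78)² = 2.4948
With 9 standardized items, total variance = 9. Proportion = 2.4948/9 = 0.2772 → 27.72%.

27.7%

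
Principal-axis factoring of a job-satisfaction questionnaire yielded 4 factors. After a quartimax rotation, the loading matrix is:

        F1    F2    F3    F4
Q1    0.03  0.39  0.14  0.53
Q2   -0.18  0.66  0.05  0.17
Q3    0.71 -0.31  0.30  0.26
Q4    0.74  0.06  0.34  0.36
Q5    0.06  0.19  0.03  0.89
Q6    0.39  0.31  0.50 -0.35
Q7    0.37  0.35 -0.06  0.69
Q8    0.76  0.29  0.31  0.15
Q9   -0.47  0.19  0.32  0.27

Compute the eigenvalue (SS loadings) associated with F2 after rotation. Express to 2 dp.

1.06

SS loadings for F2 = 0.39² + 0.66² + (-0.31)² + 0.06² + 0.19² + 0.31² + 0.35² + 0.29² + 0.19² = 0.1521 + 0.4356 + 0.0961 + 0.0036 + 0.0361 + 0.0961 + 0.1225 + 0.0841 + 0.0361 = 1.0623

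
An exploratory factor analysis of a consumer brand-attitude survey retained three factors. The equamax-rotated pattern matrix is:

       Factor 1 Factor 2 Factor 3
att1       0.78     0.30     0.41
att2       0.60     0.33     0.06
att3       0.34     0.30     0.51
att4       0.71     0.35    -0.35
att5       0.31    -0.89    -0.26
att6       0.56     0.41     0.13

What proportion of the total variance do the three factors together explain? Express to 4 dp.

Communalities: 0.8665, 0.4725, 0.4657, 0.7491, 0.9558, 0.4986; Σh² = 4.0082.
Total variance with 6 standardized items is 6, so the solution explains 4.0082/6 = 0.6680.

0.6680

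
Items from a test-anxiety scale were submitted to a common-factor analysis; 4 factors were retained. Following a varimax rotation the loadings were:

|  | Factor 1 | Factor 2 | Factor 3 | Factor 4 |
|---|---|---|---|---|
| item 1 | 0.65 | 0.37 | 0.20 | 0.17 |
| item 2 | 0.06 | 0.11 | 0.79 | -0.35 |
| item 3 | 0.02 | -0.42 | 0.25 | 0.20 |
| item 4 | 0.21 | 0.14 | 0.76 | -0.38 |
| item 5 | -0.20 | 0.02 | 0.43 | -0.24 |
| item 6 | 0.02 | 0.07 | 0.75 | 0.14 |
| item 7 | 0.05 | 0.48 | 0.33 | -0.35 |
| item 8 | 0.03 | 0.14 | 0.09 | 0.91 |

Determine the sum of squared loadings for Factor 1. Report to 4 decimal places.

0.5144

SS loadings for Factor 1 = 0.65² + 0.06² + 0.02² + 0.21² + (-0.20)² + 0.02² + 0.05² + 0.03² = 0.4225 + 0.0036 + 0.0004 + 0.0441 + 0.0400 + 0.0004 + 0.0025 + 0.0009 = 0.5144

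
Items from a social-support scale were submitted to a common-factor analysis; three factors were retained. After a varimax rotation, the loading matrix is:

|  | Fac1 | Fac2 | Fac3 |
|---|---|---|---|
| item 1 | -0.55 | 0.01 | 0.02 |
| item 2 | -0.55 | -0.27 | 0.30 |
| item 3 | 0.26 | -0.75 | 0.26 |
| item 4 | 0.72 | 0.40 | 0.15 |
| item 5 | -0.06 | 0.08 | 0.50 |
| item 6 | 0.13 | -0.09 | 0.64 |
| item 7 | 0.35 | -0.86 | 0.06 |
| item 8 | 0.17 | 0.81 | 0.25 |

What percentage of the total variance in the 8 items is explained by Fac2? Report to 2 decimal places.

SS loadings for Fac2 = 0.01² + (-0.27)² + (-0.75)² + 0.40² + 0.08² + (-0.09)² + (-0.86)² + 0.81² = 2.2057
With 8 standardized items, total variance = 8. Proportion = 2.2057/8 = 0.2757 → 27.57%.

27.57%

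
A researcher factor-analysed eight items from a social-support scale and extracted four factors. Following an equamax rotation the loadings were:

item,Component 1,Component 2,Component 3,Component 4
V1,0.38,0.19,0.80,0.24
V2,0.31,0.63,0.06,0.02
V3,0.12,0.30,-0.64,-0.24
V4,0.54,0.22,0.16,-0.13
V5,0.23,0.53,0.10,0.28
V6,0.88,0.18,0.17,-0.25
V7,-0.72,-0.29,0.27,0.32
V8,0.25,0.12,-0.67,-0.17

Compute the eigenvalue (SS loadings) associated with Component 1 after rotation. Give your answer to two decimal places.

SS loadings for Component 1 = 0.38² + 0.31² + 0.12² + 0.54² + 0.23² + 0.88² + (-0.72)² + 0.25² = 0.1444 + 0.0961 + 0.0144 + 0.2916 + 0.0529 + 0.7744 + 0.5184 + 0.0625 = 1.9547

1.95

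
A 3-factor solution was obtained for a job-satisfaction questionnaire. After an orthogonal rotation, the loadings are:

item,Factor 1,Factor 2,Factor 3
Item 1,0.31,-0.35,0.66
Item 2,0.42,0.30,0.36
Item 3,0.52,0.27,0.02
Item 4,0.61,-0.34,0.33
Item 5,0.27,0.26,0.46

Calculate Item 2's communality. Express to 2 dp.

0.40

h² = 0.42² + 0.30² + 0.36² = 0.1764 + 0.0900 + 0.1296 = 0.3960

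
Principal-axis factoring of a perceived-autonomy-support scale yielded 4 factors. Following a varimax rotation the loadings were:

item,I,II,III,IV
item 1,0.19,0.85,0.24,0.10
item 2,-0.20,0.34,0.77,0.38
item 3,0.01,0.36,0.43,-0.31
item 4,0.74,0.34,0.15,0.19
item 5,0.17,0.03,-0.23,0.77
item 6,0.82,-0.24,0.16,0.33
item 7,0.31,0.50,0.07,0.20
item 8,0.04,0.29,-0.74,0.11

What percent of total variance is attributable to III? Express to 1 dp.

18.6%

SS loadings for III = 0.24² + 0.77² + 0.43² + 0.15² + (-0.23)² + 0.16² + 0.07² + (-0.74)² = 1.4889
With 8 standardized items, total variance = 8. Proportion = 1.4889/8 = 0.1861 → 18.61%.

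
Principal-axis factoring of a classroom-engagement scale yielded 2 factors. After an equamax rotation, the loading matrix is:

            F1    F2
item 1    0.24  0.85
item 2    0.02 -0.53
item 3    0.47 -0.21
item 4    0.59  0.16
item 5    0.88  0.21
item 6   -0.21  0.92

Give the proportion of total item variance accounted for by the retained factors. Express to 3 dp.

SS loadings by factor: 1.4455, 1.9636; total = 3.4091.
Total variance with 6 standardized items is 6, so the solution explains 3.4091/6 = 0.5682.

0.568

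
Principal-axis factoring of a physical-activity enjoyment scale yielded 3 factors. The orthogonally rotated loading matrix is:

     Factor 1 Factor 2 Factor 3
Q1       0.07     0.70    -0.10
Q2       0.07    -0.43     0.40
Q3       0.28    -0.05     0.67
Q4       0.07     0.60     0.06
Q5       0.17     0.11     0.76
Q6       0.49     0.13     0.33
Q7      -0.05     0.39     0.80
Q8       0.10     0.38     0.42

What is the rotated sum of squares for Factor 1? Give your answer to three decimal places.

0.375

SS loadings for Factor 1 = 0.07² + 0.07² + 0.28² + 0.07² + 0.17² + 0.49² + (-0.05)² + 0.10² = 0.0049 + 0.0049 + 0.0784 + 0.0049 + 0.0289 + 0.2401 + 0.0025 + 0.0100 = 0.3746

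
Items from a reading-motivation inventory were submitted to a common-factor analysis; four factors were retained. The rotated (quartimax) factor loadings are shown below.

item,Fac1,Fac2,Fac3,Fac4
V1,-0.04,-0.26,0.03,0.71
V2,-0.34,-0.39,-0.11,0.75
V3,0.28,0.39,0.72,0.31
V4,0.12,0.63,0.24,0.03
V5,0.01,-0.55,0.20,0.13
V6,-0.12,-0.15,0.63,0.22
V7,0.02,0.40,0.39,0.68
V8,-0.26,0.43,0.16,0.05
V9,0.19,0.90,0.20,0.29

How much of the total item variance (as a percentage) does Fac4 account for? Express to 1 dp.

SS loadings for Fac4 = 0.71² + 0.75² + 0.31² + 0.03² + 0.13² + 0.22² + 0.68² + 0.05² + 0.29² = 1.7779
With 9 standardized items, total variance = 9. Proportion = 1.7779/9 = 0.1975 → 19.75%.

19.8%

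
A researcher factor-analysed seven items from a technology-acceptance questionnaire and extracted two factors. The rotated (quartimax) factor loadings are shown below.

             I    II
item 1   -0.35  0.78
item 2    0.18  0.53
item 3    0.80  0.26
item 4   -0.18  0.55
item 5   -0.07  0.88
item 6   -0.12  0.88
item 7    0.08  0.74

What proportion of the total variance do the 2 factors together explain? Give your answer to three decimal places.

0.601

Communalities: 0.7309, 0.3133, 0.7076, 0.3349, 0.7793, 0.7888, 0.5540; Σh² = 4.2088.
Total variance with 7 standardized items is 7, so the solution explains 4.2088/7 = 0.6013.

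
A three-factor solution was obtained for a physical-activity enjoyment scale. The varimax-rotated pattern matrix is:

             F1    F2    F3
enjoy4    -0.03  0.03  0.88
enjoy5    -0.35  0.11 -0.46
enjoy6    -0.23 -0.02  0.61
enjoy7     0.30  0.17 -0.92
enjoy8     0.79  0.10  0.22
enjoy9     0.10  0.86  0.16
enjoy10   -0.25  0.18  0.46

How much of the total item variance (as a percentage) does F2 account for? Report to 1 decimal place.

SS loadings for F2 = 0.03² + 0.11² + (-0.02)² + 0.17² + 0.10² + 0.86² + 0.18² = 0.8243
With 7 standardized items, total variance = 7. Proportion = 0.8243/7 = 0.1178 → 11.78%.

11.8%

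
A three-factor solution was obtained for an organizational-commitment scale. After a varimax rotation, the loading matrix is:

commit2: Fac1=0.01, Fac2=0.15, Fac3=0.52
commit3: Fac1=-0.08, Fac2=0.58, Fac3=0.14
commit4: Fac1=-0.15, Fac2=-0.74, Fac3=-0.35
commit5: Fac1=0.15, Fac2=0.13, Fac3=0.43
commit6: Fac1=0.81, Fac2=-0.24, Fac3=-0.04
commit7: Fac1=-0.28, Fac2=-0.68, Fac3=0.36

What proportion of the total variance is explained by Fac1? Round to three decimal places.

SS loadings for Fac1 = 0.01² + (-0.08)² + (-0.15)² + 0.15² + 0.81² + (-0.28)² = 0.7860
Proportion of variance = 0.7860 / 6 = 0.1310.

0.131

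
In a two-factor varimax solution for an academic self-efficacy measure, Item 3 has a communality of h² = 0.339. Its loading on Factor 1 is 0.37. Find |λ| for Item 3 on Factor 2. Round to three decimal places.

0.450

Under orthogonal rotation h² = Σλ², so λ_Factor 2² = h² − (0.1369) = 0.339 − 0.1369 = 0.2021.
|λ| = √0.2021 = 0.4496.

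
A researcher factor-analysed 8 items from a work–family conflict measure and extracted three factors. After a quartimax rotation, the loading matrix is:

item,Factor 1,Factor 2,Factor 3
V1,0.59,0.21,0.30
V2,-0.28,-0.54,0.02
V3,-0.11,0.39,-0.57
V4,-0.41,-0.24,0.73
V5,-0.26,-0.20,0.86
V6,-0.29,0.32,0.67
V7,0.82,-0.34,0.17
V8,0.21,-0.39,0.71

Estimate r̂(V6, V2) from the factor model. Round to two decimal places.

-0.08

r̂ = Σ λ_i·λ_j across factors = (-0.29)(-0.28) + (0.32)(-0.54) + (0.67)(0.02)
  = +0.0812 -0.1728 +0.0134 = -0.0782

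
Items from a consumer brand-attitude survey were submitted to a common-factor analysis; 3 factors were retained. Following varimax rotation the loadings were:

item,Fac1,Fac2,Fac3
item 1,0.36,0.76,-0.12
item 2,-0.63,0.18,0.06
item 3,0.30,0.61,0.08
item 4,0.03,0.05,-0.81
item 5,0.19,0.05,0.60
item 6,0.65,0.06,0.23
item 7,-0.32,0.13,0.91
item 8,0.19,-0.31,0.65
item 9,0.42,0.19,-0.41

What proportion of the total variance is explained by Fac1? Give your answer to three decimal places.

SS loadings for Fac1 = 0.36² + (-0.63)² + 0.30² + 0.03² + 0.19² + 0.65² + (-0.32)² + 0.19² + 0.42² = 1.3909
Proportion of variance = 1.3909 / 9 = 0.1545.

0.155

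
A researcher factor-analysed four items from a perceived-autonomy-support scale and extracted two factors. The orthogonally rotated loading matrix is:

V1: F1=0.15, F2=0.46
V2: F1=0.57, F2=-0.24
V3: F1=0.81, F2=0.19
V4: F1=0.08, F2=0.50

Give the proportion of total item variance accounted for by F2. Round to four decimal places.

0.1388

SS loadings for F2 = 0.46² + (-0.24)² + 0.19² + 0.50² = 0.5553
Proportion of variance = 0.5553 / 4 = 0.1388.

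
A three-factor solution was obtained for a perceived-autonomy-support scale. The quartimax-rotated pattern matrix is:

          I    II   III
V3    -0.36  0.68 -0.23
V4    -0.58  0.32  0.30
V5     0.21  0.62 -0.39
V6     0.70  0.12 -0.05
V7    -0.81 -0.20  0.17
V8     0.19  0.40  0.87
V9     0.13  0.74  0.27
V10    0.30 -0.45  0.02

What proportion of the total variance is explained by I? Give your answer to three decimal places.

SS loadings for I = (-0.36)² + (-0.58)² + 0.21² + 0.70² + (-0.81)² + 0.19² + 0.13² + 0.30² = 1.7992
Proportion of variance = 1.7992 / 8 = 0.2249.

0.225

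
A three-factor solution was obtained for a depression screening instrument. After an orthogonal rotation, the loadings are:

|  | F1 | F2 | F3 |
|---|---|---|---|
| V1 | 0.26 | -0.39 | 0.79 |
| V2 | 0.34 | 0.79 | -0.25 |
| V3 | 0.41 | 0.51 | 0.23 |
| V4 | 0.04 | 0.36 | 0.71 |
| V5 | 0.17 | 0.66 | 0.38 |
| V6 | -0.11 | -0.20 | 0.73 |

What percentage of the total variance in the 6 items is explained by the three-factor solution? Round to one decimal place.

Communalities: 0.8438, 0.8022, 0.4811, 0.6353, 0.6089, 0.5850; Σh² = 3.9563.
Total variance with 6 standardized items is 6, so the solution explains 3.9563/6 = 0.6594 = 65.94%.

65.9%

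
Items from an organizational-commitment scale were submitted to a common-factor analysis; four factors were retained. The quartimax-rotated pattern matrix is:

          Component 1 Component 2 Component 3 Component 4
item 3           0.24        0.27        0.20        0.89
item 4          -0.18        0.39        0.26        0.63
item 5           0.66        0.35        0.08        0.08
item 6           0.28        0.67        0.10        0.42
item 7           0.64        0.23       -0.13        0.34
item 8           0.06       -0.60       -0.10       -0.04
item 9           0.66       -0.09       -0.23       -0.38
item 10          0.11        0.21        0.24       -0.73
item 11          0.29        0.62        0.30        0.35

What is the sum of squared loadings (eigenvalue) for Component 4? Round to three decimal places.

SS loadings for Component 4 = 0.89² + 0.63² + 0.08² + 0.42² + 0.34² + (-0.04)² + (-0.38)² + (-0.73)² + 0.35² = 0.7921 + 0.3969 + 0.0064 + 0.1764 + 0.1156 + 0.0016 + 0.1444 + 0.5329 + 0.1225 = 2.2888

2.289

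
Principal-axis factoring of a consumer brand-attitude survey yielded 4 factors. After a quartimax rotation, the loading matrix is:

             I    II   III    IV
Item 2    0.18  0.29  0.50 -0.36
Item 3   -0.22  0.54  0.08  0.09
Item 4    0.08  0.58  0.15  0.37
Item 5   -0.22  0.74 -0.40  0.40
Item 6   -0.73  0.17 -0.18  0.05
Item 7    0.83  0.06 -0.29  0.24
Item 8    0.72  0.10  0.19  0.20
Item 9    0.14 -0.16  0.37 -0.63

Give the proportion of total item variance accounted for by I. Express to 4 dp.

0.2369

SS loadings for I = 0.18² + (-0.22)² + 0.08² + (-0.22)² + (-0.73)² + 0.83² + 0.72² + 0.14² = 1.8954
Proportion of variance = 1.8954 / 8 = 0.2369.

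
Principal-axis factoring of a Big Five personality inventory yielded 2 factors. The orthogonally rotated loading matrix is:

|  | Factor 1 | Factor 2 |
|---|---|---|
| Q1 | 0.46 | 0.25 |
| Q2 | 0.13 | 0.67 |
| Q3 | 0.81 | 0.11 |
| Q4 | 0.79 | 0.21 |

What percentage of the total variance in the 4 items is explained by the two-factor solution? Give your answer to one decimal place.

SS loadings by factor: 1.5087, 0.5676; total = 2.0763.
Total variance with 4 standardized items is 4, so the solution explains 2.0763/4 = 0.5191 = 51.91%.

51.9%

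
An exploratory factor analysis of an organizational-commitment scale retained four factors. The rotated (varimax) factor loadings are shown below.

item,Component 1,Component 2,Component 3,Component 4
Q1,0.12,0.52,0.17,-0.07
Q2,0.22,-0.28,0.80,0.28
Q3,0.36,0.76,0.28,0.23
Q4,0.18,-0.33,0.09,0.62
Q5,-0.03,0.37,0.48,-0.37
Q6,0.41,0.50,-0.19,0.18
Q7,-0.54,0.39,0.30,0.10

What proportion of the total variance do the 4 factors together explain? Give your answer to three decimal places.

Communalities: 0.3186, 0.8452, 0.8385, 0.5338, 0.5051, 0.4866, 0.5437; Σh² = 4.0715.
Total variance with 7 standardized items is 7, so the solution explains 4.0715/7 = 0.5816.

0.582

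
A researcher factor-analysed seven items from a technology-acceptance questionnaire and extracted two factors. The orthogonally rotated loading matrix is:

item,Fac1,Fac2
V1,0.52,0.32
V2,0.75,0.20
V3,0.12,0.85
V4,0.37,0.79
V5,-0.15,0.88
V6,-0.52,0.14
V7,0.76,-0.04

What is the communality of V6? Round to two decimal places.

0.29

h² = (-0.52)² + 0.14² = 0.2704 + 0.0196 = 0.2900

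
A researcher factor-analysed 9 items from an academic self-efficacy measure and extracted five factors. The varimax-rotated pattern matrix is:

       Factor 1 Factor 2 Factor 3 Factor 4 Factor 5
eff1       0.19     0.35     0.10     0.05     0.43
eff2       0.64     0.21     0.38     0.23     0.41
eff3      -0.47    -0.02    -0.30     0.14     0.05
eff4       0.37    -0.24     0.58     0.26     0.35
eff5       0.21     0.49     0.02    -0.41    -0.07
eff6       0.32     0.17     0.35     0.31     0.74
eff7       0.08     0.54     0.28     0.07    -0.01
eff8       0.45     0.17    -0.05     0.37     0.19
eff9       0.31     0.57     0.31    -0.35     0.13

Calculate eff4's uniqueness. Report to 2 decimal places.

h² = 0.37² + (-0.24)² + 0.58² + 0.26² + 0.35² = 0.1369 + 0.0576 + 0.3364 + 0.0676 + 0.1225 = 0.7210
Uniqueness u² = 1 − h² = 1 − 0.7210 = 0.2790

0.28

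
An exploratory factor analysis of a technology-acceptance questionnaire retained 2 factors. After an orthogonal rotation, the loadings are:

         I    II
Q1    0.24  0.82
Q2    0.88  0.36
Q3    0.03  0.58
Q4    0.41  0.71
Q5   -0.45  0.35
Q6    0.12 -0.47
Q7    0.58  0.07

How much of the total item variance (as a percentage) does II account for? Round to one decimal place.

SS loadings for II = 0.82² + 0.36² + 0.58² + 0.71² + 0.35² + (-0.47)² + 0.07² = 1.9908
With 7 standardized items, total variance = 7. Proportion = 1.9908/7 = 0.2844 → 28.44%.

28.4%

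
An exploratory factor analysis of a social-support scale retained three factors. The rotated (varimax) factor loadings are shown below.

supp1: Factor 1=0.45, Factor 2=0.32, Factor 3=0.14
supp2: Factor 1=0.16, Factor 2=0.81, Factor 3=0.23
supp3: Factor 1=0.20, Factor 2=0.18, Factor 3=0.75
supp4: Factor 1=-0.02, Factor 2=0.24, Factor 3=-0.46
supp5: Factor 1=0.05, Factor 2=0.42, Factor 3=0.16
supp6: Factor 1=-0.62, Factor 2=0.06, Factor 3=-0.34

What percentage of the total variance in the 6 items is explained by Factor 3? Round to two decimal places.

16.46%

SS loadings for Factor 3 = 0.14² + 0.23² + 0.75² + (-0.46)² + 0.16² + (-0.34)² = 0.9878
With 6 standardized items, total variance = 6. Proportion = 0.9878/6 = 0.1646 → 16.46%.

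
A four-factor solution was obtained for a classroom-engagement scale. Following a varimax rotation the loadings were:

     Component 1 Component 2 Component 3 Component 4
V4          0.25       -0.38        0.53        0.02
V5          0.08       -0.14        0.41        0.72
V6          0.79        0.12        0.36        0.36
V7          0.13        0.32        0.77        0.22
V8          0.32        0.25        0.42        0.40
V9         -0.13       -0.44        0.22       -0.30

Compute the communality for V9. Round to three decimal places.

h² = (-0.13)² + (-0.44)² + 0.22² + (-0.30)² = 0.0169 + 0.1936 + 0.0484 + 0.0900 = 0.3489

0.349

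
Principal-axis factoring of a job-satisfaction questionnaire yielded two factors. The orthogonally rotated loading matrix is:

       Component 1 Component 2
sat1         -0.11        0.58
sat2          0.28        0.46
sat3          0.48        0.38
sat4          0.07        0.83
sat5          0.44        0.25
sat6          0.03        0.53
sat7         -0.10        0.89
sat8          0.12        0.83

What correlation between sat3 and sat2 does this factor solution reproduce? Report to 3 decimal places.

0.309

r̂ = Σ λ_i·λ_j across factors = (0.48)(0.28) + (0.38)(0.46)
  = +0.1344 +0.1748 = 0.3092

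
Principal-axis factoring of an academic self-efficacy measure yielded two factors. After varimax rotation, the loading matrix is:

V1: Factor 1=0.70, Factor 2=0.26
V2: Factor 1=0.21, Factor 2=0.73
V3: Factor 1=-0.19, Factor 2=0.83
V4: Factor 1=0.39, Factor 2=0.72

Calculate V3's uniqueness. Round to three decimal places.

h² = (-0.19)² + 0.83² = 0.0361 + 0.6889 = 0.7250
Uniqueness u² = 1 − h² = 1 − 0.7250 = 0.2750

0.275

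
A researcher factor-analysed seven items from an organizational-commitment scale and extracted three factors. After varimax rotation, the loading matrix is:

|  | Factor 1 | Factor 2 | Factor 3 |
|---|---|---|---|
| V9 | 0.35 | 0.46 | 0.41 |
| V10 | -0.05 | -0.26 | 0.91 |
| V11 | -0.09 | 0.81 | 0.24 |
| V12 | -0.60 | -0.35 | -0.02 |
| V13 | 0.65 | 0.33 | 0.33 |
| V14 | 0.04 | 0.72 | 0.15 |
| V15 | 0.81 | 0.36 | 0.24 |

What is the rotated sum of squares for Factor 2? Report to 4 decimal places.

1.8147

SS loadings for Factor 2 = 0.46² + (-0.26)² + 0.81² + (-0.35)² + 0.33² + 0.72² + 0.36² = 0.2116 + 0.0676 + 0.6561 + 0.1225 + 0.1089 + 0.5184 + 0.1296 = 1.8147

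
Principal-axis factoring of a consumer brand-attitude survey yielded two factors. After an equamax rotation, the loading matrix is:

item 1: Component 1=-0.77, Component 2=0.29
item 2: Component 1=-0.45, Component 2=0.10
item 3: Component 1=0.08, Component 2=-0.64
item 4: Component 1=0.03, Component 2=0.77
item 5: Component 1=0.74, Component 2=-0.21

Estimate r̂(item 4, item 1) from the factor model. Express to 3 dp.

r̂ = Σ λ_i·λ_j across factors = (0.03)(-0.77) + (0.77)(0.29)
  = -0.0231 +0.2233 = 0.2002

0.200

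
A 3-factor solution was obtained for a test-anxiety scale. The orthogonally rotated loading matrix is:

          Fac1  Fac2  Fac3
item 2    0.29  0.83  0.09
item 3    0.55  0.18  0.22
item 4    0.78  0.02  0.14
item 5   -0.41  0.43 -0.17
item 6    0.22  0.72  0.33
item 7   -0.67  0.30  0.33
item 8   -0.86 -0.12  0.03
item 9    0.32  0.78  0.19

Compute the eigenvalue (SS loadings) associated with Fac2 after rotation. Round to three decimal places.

2.138

SS loadings for Fac2 = 0.83² + 0.18² + 0.02² + 0.43² + 0.72² + 0.30² + (-0.12)² + 0.78² = 0.6889 + 0.0324 + 0.0004 + 0.1849 + 0.5184 + 0.0900 + 0.0144 + 0.6084 = 2.1378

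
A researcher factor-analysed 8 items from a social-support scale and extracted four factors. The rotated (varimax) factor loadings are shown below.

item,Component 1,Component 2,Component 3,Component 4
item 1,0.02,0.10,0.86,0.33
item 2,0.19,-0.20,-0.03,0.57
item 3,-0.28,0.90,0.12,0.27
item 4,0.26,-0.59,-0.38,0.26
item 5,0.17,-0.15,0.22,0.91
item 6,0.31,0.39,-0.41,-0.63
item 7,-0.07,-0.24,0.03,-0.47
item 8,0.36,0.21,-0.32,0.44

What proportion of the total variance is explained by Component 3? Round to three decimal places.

0.152

SS loadings for Component 3 = 0.86² + (-0.03)² + 0.12² + (-0.38)² + 0.22² + (-0.41)² + 0.03² + (-0.32)² = 1.2191
Proportion of variance = 1.2191 / 8 = 0.1524.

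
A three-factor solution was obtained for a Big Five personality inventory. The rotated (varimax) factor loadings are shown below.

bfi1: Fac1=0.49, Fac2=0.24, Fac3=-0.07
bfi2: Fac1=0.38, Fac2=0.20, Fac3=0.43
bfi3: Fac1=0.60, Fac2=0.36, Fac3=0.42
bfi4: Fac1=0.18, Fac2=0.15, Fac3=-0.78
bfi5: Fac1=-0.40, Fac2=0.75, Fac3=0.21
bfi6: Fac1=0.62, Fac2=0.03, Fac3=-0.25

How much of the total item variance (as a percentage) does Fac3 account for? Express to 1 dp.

SS loadings for Fac3 = (-0.07)² + 0.43² + 0.42² + (-0.78)² + 0.21² + (-0.25)² = 1.0812
With 6 standardized items, total variance = 6. Proportion = 1.0812/6 = 0.1802 → 18.02%.

18.0%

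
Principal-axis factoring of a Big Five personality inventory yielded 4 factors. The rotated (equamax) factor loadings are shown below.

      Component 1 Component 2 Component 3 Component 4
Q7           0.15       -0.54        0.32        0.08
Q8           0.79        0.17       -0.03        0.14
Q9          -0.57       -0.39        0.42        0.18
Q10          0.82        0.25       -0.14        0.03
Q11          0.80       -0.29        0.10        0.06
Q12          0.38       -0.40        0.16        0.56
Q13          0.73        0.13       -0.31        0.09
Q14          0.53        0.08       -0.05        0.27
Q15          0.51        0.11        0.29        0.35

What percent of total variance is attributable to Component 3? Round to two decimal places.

5.75%

SS loadings for Component 3 = 0.32² + (-0.03)² + 0.42² + (-0.14)² + 0.10² + 0.16² + (-0.31)² + (-0.05)² + 0.29² = 0.5176
With 9 standardized items, total variance = 9. Proportion = 0.5176/9 = 0.0575 → 5.75%.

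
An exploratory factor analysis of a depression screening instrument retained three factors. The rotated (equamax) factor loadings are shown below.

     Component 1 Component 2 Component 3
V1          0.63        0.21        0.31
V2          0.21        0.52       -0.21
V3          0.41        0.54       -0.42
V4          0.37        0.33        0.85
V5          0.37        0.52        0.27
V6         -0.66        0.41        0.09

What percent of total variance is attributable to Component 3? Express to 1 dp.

18.7%

SS loadings for Component 3 = 0.31² + (-0.21)² + (-0.42)² + 0.85² + 0.27² + 0.09² = 1.1201
With 6 standardized items, total variance = 6. Proportion = 1.1201/6 = 0.1867 → 18.67%.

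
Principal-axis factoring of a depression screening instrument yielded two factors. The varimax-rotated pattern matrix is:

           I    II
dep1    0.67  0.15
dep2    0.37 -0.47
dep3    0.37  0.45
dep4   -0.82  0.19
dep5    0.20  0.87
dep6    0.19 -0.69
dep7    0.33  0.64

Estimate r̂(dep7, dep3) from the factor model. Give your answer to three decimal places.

0.410

r̂ = Σ λ_i·λ_j across factors = (0.33)(0.37) + (0.64)(0.45)
  = +0.1221 +0.2880 = 0.4101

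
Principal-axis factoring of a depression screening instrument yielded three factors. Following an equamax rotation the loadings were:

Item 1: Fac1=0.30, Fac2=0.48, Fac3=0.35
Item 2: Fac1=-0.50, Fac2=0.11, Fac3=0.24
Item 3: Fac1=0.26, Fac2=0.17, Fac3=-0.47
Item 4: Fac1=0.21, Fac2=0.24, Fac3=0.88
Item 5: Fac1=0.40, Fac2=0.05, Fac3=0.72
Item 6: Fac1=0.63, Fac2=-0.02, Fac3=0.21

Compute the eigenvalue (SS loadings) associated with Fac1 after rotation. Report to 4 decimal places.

1.0086

SS loadings for Fac1 = 0.30² + (-0.50)² + 0.26² + 0.21² + 0.40² + 0.63² = 0.0900 + 0.2500 + 0.0676 + 0.0441 + 0.1600 + 0.3969 = 1.0086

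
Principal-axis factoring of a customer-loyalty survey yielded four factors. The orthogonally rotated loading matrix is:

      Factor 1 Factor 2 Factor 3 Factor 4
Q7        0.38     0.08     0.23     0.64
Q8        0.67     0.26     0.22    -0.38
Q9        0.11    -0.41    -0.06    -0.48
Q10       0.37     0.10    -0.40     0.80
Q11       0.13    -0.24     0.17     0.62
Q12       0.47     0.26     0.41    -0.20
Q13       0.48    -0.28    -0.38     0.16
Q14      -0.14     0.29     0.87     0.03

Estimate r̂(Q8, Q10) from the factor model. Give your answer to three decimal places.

r̂ = Σ λ_i·λ_j across factors = (0.67)(0.37) + (0.26)(0.10) + (0.22)(-0.40) + (-0.38)(0.80)
  = +0.2479 +0.0260 -0.0880 -0.3040 = -0.1181

-0.118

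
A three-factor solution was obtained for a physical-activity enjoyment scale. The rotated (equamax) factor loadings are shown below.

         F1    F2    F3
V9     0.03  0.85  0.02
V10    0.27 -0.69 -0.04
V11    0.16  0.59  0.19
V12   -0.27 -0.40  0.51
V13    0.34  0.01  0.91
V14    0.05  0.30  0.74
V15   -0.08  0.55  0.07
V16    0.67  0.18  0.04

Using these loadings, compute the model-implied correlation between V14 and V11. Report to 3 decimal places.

r̂ = Σ λ_i·λ_j across factors = (0.05)(0.16) + (0.30)(0.59) + (0.74)(0.19)
  = +0.0080 +0.1770 +0.1406 = 0.3256

0.326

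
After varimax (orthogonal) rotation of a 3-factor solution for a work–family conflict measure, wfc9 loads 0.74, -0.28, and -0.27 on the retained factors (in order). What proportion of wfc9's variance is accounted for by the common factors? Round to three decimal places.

h² = 0.74² + (-0.28)² + (-0.27)² = 0.5476 + 0.0784 + 0.0729 = 0.6989

0.699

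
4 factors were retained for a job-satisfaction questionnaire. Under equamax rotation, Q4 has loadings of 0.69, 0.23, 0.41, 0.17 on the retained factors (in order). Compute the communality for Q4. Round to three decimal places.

0.726

h² = 0.69² + 0.23² + 0.41² + 0.17² = 0.4761 + 0.0529 + 0.1681 + 0.0289 = 0.7260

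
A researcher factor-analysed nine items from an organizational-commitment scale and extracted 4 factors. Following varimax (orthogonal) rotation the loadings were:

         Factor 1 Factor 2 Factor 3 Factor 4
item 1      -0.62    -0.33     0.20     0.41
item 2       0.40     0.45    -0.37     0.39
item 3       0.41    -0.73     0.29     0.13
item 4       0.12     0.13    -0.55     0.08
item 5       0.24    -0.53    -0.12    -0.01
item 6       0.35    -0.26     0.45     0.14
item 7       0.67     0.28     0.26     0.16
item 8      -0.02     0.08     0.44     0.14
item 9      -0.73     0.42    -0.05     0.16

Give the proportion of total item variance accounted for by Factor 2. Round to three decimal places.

SS loadings for Factor 2 = (-0.33)² + 0.45² + (-0.73)² + 0.13² + (-0.53)² + (-0.26)² + 0.28² + 0.08² + 0.42² = 1.4709
Proportion of variance = 1.4709 / 9 = 0.1634.

0.163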